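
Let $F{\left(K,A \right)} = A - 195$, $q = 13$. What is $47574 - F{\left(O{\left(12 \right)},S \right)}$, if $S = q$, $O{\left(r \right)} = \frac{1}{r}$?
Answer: $47756$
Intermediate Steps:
$S = 13$
$F{\left(K,A \right)} = -195 + A$
$47574 - F{\left(O{\left(12 \right)},S \right)} = 47574 - \left(-195 + 13\right) = 47574 - -182 = 47574 + 182 = 47756$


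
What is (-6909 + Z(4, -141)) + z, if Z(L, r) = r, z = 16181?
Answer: 9131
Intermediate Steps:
(-6909 + Z(4, -141)) + z = (-6909 - 141) + 16181 = -7050 + 16181 = 9131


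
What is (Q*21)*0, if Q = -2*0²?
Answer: 0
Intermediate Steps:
Q = 0 (Q = -2*0 = 0)
(Q*21)*0 = (0*21)*0 = 0*0 = 0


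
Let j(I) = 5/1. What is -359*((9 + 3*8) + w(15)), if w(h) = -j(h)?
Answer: -10052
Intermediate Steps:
j(I) = 5 (j(I) = 5*1 = 5)
w(h) = -5 (w(h) = -1*5 = -5)
-359*((9 + 3*8) + w(15)) = -359*((9 + 3*8) - 5) = -359*((9 + 24) - 5) = -359*(33 - 5) = -359*28 = -10052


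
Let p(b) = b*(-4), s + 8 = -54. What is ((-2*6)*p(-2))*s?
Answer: 5952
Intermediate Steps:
s = -62 (s = -8 - 54 = -62)
p(b) = -4*b
((-2*6)*p(-2))*s = ((-2*6)*(-4*(-2)))*(-62) = -12*8*(-62) = -96*(-62) = 5952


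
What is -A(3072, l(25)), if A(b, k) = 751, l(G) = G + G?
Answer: -751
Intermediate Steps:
l(G) = 2*G
-A(3072, l(25)) = -1*751 = -751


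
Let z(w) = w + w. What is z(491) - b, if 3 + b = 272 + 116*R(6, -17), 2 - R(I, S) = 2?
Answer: 713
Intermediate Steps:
R(I, S) = 0 (R(I, S) = 2 - 1*2 = 2 - 2 = 0)
z(w) = 2*w
b = 269 (b = -3 + (272 + 116*0) = -3 + (272 + 0) = -3 + 272 = 269)
z(491) - b = 2*491 - 1*269 = 982 - 269 = 713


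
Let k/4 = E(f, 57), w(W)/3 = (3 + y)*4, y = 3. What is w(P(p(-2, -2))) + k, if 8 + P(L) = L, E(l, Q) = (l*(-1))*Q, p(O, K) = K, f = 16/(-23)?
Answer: 5304/23 ≈ 230.61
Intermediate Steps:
f = -16/23 (f = 16*(-1/23) = -16/23 ≈ -0.69565)
E(l, Q) = -Q*l (E(l, Q) = (-l)*Q = -Q*l)
P(L) = -8 + L
w(W) = 72 (w(W) = 3*((3 + 3)*4) = 3*(6*4) = 3*24 = 72)
k = 3648/23 (k = 4*(-1*57*(-16/23)) = 4*(912/23) = 3648/23 ≈ 158.61)
w(P(p(-2, -2))) + k = 72 + 3648/23 = 5304/23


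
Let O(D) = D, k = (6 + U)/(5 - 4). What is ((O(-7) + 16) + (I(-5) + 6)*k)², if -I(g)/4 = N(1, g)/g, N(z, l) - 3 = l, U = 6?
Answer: 95481/25 ≈ 3819.2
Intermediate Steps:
N(z, l) = 3 + l
I(g) = -4*(3 + g)/g
k = 12 (k = (6 + 6)/(5 - 4) = 12/1 = 12*1 = 12)
((O(-7) + 16) + (I(-5) + 6)*k)² = ((-7 + 16) + ((-4 - 12/(-5)) + 6)*12)² = (9 + ((-4 - 12*(-⅕)) + 6)*12)² = (9 + ((-4 + 12/5) + 6)*12)² = (9 + (-8/5 + 6)*12)² = (9 + (22/5)*12)² = (9 + 264/5)² = (309/5)² = 95481/25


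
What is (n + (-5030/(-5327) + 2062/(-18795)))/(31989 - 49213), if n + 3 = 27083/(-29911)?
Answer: 23460535012/131584250008155 ≈ 0.00017829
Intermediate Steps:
n = -16688/4273 (n = -3 + 27083/(-29911) = -3 + 27083*(-1/29911) = -3 - 3869/4273 = -16688/4273 ≈ -3.9055)
(n + (-5030/(-5327) + 2062/(-18795)))/(31989 - 49213) = (-16688/4273 + (-5030/(-5327) + 2062/(-18795)))/(31989 - 49213) = (-16688/4273 + (-5030*(-1/5327) + 2062*(-1/18795)))/(-17224) = (-16688/4273 + (5030/5327 - 2062/18795))*(-1/17224) = (-16688/4273 + 11936368/14302995)*(-1/17224) = -187684280096/61116697635*(-1/17224) = 23460535012/131584250008155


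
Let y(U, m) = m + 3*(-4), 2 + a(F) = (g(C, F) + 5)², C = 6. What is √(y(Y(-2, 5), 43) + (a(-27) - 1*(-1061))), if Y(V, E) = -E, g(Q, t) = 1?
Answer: √1126 ≈ 33.556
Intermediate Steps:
a(F) = 34 (a(F) = -2 + (1 + 5)² = -2 + 6² = -2 + 36 = 34)
y(U, m) = -12 + m (y(U, m) = m - 12 = -12 + m)
√(y(Y(-2, 5), 43) + (a(-27) - 1*(-1061))) = √((-12 + 43) + (34 - 1*(-1061))) = √(31 + (34 + 1061)) = √(31 + 1095) = √1126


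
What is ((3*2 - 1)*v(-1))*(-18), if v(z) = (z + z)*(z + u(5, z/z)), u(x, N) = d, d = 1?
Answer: 0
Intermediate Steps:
u(x, N) = 1
v(z) = 2*z*(1 + z) (v(z) = (z + z)*(z + 1) = (2*z)*(1 + z) = 2*z*(1 + z))
((3*2 - 1)*v(-1))*(-18) = ((3*2 - 1)*(2*(-1)*(1 - 1)))*(-18) = ((6 - 1)*(2*(-1)*0))*(-18) = (5*0)*(-18) = 0*(-18) = 0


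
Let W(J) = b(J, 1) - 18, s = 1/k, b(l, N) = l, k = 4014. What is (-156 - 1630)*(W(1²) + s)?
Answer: 60935641/2007 ≈ 30362.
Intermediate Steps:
s = 1/4014 ≈ 0.00024913
W(J) = -18 + J (W(J) = J - 18 = -18 + J)
(-156 - 1630)*(W(1²) + s) = (-156 - 1630)*((-18 + 1²) + 1/4014) = -1786*((-18 + 1) + 1/4014) = -1786*(-17 + 1/4014) = -1786*(-68237/4014) = 60935641/2007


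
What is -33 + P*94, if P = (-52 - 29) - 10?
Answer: -8587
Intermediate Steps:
P = -91 (P = -81 - 10 = -91)
-33 + P*94 = -33 - 91*94 = -33 - 8554 = -8587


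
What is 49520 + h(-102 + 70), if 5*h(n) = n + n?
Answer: 247536/5 ≈ 49507.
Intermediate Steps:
h(n) = 2*n/5 (h(n) = (n + n)/5 = (2*n)/5 = 2*n/5)
49520 + h(-102 + 70) = 49520 + 2*(-102 + 70)/5 = 49520 + (⅖)*(-32) = 49520 - 64/5 = 247536/5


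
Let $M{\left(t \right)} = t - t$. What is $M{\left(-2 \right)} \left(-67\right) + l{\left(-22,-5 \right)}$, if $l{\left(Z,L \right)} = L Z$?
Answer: $110$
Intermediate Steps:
$M{\left(t \right)} = 0$
$M{\left(-2 \right)} \left(-67\right) + l{\left(-22,-5 \right)} = 0 \left(-67\right) - -110 = 0 + 110 = 110$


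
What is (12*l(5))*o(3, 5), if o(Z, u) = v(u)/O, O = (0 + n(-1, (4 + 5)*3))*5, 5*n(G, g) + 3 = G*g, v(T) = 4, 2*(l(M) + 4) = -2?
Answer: 8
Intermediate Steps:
l(M) = -5 (l(M) = -4 + (1/2)*(-2) = -4 - 1 = -5)
n(G, g) = -3/5 + G*g/5 (n(G, g) = -3/5 + (G*g)/5 = -3/5 + G*g/5)
O = -30 (O = (0 + (-3/5 + (1/5)*(-1)*((4 + 5)*3)))*5 = (0 + (-3/5 + (1/5)*(-1)*(9*3)))*5 = (0 + (-3/5 + (1/5)*(-1)*27))*5 = (0 + (-3/5 - 27/5))*5 = (0 - 6)*5 = -6*5 = -30)
o(Z, u) = -2/15 (o(Z, u) = 4/(-30) = 4*(-1/30) = -2/15)
(12*l(5))*o(3, 5) = (12*(-5))*(-2/15) = -60*(-2/15) = 8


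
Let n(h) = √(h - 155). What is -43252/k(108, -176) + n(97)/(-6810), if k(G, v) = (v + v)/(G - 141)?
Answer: -32439/8 - I*√58/6810 ≈ -4054.9 - 0.0011183*I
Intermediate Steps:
k(G, v) = 2*v/(-141 + G) (k(G, v) = (2*v)/(-141 + G) = 2*v/(-141 + G))
n(h) = √(-155 + h)
-43252/k(108, -176) + n(97)/(-6810) = -43252/(2*(-176)/(-141 + 108)) + √(-155 + 97)/(-6810) = -43252/(2*(-176)/(-33)) + √(-58)*(-1/6810) = -43252/(2*(-176)*(-1/33)) + (I*√58)*(-1/6810) = -43252/32/3 - I*√58/6810 = -43252*3/32 - I*√58/6810 = -32439/8 - I*√58/6810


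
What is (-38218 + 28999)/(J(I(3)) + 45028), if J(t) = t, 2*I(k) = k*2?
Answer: -1317/6433 ≈ -0.20473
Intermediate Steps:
I(k) = k (I(k) = (k*2)/2 = (2*k)/2 = k)
(-38218 + 28999)/(J(I(3)) + 45028) = (-38218 + 28999)/(3 + 45028) = -9219/45031 = -9219*1/45031 = -1317/6433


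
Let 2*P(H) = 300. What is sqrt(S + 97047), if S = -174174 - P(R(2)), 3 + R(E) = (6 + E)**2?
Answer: I*sqrt(77277) ≈ 277.99*I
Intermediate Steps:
R(E) = -3 + (6 + E)**2
P(H) = 150 (P(H) = (1/2)*300 = 150)
S = -174324 (S = -174174 - 1*150 = -174174 - 150 = -174324)
sqrt(S + 97047) = sqrt(-174324 + 97047) = sqrt(-77277) = I*sqrt(77277)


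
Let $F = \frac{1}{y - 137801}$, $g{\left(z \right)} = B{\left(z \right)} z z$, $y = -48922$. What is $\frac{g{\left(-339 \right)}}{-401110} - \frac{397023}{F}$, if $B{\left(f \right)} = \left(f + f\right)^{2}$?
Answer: $\frac{14867782707851613}{200555} \approx 7.4133 \cdot 10^{10}$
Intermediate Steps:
$B{\left(f \right)} = 4 f^{2}$ ($B{\left(f \right)} = \left(2 f\right)^{2} = 4 f^{2}$)
$g{\left(z \right)} = 4 z^{4}$ ($g{\left(z \right)} = 4 z^{2} z z = 4 z^{3} z = 4 z^{4}$)
$F = - \frac{1}{186723}$ ($F = \frac{1}{-48922 - 137801} = \frac{1}{-186723} = - \frac{1}{186723} \approx -5.3555 \cdot 10^{-6}$)
$\frac{g{\left(-339 \right)}}{-401110} - \frac{397023}{F} = \frac{4 \left(-339\right)^{4}}{-401110} - \frac{397023}{- \frac{1}{186723}} = 4 \cdot 13206836241 \left(- \frac{1}{401110}\right) - -74133325629 = 52827344964 \left(- \frac{1}{401110}\right) + 74133325629 = - \frac{26413672482}{200555} + 74133325629 = \frac{14867782707851613}{200555}$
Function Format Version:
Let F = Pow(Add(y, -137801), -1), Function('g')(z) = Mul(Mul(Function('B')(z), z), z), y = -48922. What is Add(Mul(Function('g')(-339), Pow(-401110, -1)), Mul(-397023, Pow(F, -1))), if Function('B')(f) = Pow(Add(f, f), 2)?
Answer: Rational(14867782707851613, 200555) ≈ 7.4133e+10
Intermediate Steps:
Function('B')(f) = Mul(4, Pow(f, 2)) (Function('B')(f) = Pow(Mul(2, f), 2) = Mul(4, Pow(f, 2)))
Function('g')(z) = Mul(4, Pow(z, 4)) (Function('g')(z) = Mul(Mul(Mul(4, Pow(z, 2)), z), z) = Mul(Mul(4, Pow(z, 3)), z) = Mul(4, Pow(z, 4)))
F = Rational(-1, 186723) (F = Pow(Add(-48922, -137801), -1) = Pow(-186723, -1) = Rational(-1, 186723) ≈ -5.3555e-6)
Add(Mul(Function('g')(-339), Pow(-401110, -1)), Mul(-397023, Pow(F, -1))) = Add(Mul(Mul(4, Pow(-339, 4)), Pow(-401110, -1)), Mul(-397023, Pow(Rational(-1, 186723), -1))) = Add(Mul(Mul(4, 13206836241), Rational(-1, 401110)), Mul(-397023, -186723)) = Add(Mul(52827344964, Rational(-1, 401110)), 74133325629) = Add(Rational(-26413672482, 200555), 74133325629) = Rational(14867782707851613, 200555)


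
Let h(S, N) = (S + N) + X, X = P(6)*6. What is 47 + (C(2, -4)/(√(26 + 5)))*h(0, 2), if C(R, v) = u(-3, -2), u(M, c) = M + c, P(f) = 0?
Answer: 47 - 10*√31/31 ≈ 45.204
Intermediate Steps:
C(R, v) = -5 (C(R, v) = -3 - 2 = -5)
X = 0 (X = 0*6 = 0)
h(S, N) = N + S (h(S, N) = (S + N) + 0 = (N + S) + 0 = N + S)
47 + (C(2, -4)/(√(26 + 5)))*h(0, 2) = 47 + (-5/√(26 + 5))*(2 + 0) = 47 - 5*√31/31*2 = 47 - 10*√31/31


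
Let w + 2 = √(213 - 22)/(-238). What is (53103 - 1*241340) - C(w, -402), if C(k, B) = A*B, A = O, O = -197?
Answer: -267431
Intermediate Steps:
A = -197
w = -2 - √191/238 (w = -2 + √(213 - 22)/(-238) = -2 + √191*(-1/238) = -2 - √191/238 ≈ -2.0581)
C(k, B) = -197*B
(53103 - 1*241340) - C(w, -402) = (53103 - 1*241340) - (-197)*(-402) = (53103 - 241340) - 1*79194 = -188237 - 79194 = -267431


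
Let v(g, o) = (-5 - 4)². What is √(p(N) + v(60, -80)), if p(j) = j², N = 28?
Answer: √865 ≈ 29.411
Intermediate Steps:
v(g, o) = 81 (v(g, o) = (-9)² = 81)
√(p(N) + v(60, -80)) = √(28² + 81) = √(784 + 81) = √865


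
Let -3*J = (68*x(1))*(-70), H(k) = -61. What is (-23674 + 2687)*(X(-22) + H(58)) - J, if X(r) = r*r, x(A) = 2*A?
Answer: -26642023/3 ≈ -8.8807e+6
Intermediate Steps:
X(r) = r**2
J = 9520/3 (J = -68*(2*1)*(-70)/3 = -68*2*(-70)/3 = -136*(-70)/3 = -1/3*(-9520) = 9520/3 ≈ 3173.3)
(-23674 + 2687)*(X(-22) + H(58)) - J = (-23674 + 2687)*((-22)**2 - 61) - 1*9520/3 = -20987*(484 - 61) - 9520/3 = -20987*423 - 9520/3 = -8877501 - 9520/3 = -26642023/3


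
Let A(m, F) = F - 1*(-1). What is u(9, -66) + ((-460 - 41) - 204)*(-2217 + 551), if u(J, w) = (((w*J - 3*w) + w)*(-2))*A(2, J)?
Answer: 1183770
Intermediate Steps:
A(m, F) = 1 + F (A(m, F) = F + 1 = 1 + F)
u(J, w) = (1 + J)*(4*w - 2*J*w) (u(J, w) = (((w*J - 3*w) + w)*(-2))*(1 + J) = (((J*w - 3*w) + w)*(-2))*(1 + J) = (((-3*w + J*w) + w)*(-2))*(1 + J) = ((-2*w + J*w)*(-2))*(1 + J) = (4*w - 2*J*w)*(1 + J) = (1 + J)*(4*w - 2*J*w))
u(9, -66) + ((-460 - 41) - 204)*(-2217 + 551) = 2*(-66)*(2 + 9 - 1*9²) + ((-460 - 41) - 204)*(-2217 + 551) = 2*(-66)*(2 + 9 - 1*81) + (-501 - 204)*(-1666) = 2*(-66)*(2 + 9 - 81) - 705*(-1666) = 2*(-66)*(-70) + 1174530 = 9240 + 1174530 = 1183770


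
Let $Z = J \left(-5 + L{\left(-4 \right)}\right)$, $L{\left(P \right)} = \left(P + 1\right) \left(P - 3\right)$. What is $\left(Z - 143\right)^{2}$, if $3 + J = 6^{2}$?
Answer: $148225$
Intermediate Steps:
$J = 33$ ($J = -3 + 6^{2} = -3 + 36 = 33$)
$L{\left(P \right)} = \left(1 + P\right) \left(-3 + P\right)$
$Z = 528$ ($Z = 33 \left(-5 - \left(-5 - 16\right)\right) = 33 \left(-5 + \left(-3 + 16 + 8\right)\right) = 33 \left(-5 + 21\right) = 33 \cdot 16 = 528$)
$\left(Z - 143\right)^{2} = \left(528 - 143\right)^{2} = 385^{2} = 148225$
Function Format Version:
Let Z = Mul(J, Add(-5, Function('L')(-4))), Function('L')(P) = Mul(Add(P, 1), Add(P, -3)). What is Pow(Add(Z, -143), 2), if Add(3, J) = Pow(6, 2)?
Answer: 148225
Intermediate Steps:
J = 33 (J = Add(-3, Pow(6, 2)) = Add(-3, 36) = 33)
Function('L')(P) = Mul(Add(1, P), Add(-3, P))
Z = 528 (Z = Mul(33, Add(-5, Add(-3, Pow(-4, 2), Mul(-2, -4)))) = Mul(33, Add(-5, Add(-3, 16, 8))) = Mul(33, Add(-5, 21)) = Mul(33, 16) = 528)
Pow(Add(Z, -143), 2) = Pow(Add(528, -143), 2) = Pow(385, 2) = 148225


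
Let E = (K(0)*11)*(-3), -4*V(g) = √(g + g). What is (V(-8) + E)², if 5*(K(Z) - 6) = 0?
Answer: (198 + I)² ≈ 39203.0 + 396.0*I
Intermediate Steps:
V(g) = -√2*√g/4 (V(g) = -√(g + g)/4 = -√2*√g/4)
K(Z) = 6 (K(Z) = 6 + (⅕)*0 = 6 + 0 = 6)
E = -198 (E = (6*11)*(-3) = 66*(-3) = -198)
(V(-8) + E)² = (-√2*√(-8)/4 - 198)² = (-√2*2*I*√2/4 - 198)² = (-I - 198)² = (-198 - I)²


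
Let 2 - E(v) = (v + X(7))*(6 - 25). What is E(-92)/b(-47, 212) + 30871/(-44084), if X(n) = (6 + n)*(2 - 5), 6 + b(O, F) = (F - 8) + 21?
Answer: -38799219/3218132 ≈ -12.056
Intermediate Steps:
b(O, F) = 7 + F (b(O, F) = -6 + ((F - 8) + 21) = -6 + ((-8 + F) + 21) = -6 + (13 + F) = 7 + F)
X(n) = -18 - 3*n (X(n) = (6 + n)*(-3) = -18 - 3*n)
E(v) = -739 + 19*v (E(v) = 2 - (v + (-18 - 3*7))*(6 - 25) = 2 - (v + (-18 - 21))*(-19) = 2 - (v - 39)*(-19) = 2 - (-39 + v)*(-19) = 2 - (741 - 19*v) = 2 + (-741 + 19*v) = -739 + 19*v)
E(-92)/b(-47, 212) + 30871/(-44084) = (-739 + 19*(-92))/(7 + 212) + 30871/(-44084) = (-739 - 1748)/219 + 30871*(-1/44084) = -2487*1/219 - 30871/44084 = -829/73 - 30871/44084 = -38799219/3218132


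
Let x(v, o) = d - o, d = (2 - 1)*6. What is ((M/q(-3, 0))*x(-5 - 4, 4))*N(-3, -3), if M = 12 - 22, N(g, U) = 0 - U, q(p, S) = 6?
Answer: -10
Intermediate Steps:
d = 6 (d = 1*6 = 6)
N(g, U) = -U
x(v, o) = 6 - o
M = -10
((M/q(-3, 0))*x(-5 - 4, 4))*N(-3, -3) = ((-10/6)*(6 - 1*4))*(-1*(-3)) = ((-10*⅙)*(6 - 4))*3 = -5/3*2*3 = -10/3*3 = -10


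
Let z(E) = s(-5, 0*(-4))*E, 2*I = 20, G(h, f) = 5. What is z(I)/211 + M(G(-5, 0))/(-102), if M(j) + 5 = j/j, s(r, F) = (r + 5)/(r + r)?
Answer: 2/51 ≈ 0.039216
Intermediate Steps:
I = 10 (I = (½)*20 = 10)
s(r, F) = (5 + r)/(2*r) (s(r, F) = (5 + r)/((2*r)) = (5 + r)*(1/(2*r)) = (5 + r)/(2*r))
M(j) = -4 (M(j) = -5 + j/j = -5 + 1 = -4)
z(E) = 0 (z(E) = ((½)*(5 - 5)/(-5))*E = ((½)*(-⅕)*0)*E = 0*E = 0)
z(I)/211 + M(G(-5, 0))/(-102) = 0/211 - 4/(-102) = 0*(1/211) - 4*(-1/102) = 0 + 2/51 = 2/51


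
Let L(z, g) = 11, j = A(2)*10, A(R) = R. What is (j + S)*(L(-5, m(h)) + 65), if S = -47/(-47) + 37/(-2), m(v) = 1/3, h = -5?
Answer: 190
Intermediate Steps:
m(v) = 1/3
j = 20 (j = 2*10 = 20)
S = -35/2 (S = -47*(-1/47) + 37*(-1/2) = 1 - 37/2 = -35/2 ≈ -17.500)
(j + S)*(L(-5, m(h)) + 65) = (20 - 35/2)*(11 + 65) = (5/2)*76 = 190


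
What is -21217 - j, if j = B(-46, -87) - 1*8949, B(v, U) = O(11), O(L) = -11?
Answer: -12257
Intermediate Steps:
B(v, U) = -11
j = -8960 (j = -11 - 1*8949 = -11 - 8949 = -8960)
-21217 - j = -21217 - 1*(-8960) = -21217 + 8960 = -12257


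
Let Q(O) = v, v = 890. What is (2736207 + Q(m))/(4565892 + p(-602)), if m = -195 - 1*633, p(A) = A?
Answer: 2737097/4565290 ≈ 0.59954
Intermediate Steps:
m = -828 (m = -195 - 633 = -828)
Q(O) = 890
(2736207 + Q(m))/(4565892 + p(-602)) = (2736207 + 890)/(4565892 - 602) = 2737097/4565290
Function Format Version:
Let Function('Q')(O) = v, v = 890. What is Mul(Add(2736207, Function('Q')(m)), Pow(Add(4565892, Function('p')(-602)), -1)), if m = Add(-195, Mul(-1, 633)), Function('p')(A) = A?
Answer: Rational(2737097, 4565290) ≈ 0.59954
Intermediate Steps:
m = -828 (m = Add(-195, -633) = -828)
Function('Q')(O) = 890
Mul(Add(2736207, Function('Q')(m)), Pow(Add(4565892, Function('p')(-602)), -1)) = Mul(Add(2736207, 890), Pow(Add(4565892, -602), -1)) = Mul(2737097, Pow(4565290, -1)) = Mul(2737097, Rational(1, 4565290)) = Rational(2737097, 4565290)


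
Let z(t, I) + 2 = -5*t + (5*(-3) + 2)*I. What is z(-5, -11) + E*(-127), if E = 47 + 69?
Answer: -14566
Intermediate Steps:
E = 116
z(t, I) = -2 - 13*I - 5*t (z(t, I) = -2 + (-5*t + (5*(-3) + 2)*I) = -2 + (-5*t + (-15 + 2)*I) = -2 + (-5*t - 13*I) = -2 + (-13*I - 5*t) = -2 - 13*I - 5*t)
z(-5, -11) + E*(-127) = (-2 - 13*(-11) - 5*(-5)) + 116*(-127) = (-2 + 143 + 25) - 14732 = 166 - 14732 = -14566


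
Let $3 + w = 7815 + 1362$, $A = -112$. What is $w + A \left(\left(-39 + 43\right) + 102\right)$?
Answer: $-2698$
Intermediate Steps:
$w = 9174$ ($w = -3 + \left(7815 + 1362\right) = -3 + 9177 = 9174$)
$w + A \left(\left(-39 + 43\right) + 102\right) = 9174 - 112 \left(\left(-39 + 43\right) + 102\right) = 9174 - 112 \left(4 + 102\right) = 9174 - 11872 = -2698$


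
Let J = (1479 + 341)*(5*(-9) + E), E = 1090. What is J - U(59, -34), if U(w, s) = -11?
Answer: 1901911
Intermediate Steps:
J = 1901900 (J = (1479 + 341)*(5*(-9) + 1090) = 1820*(-45 + 1090) = 1820*1045 = 1901900)
J - U(59, -34) = 1901900 - 1*(-11) = 1901900 + 11 = 1901911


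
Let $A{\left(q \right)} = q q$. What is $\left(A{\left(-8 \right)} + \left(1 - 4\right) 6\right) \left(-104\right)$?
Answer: $-4784$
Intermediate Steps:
$A{\left(q \right)} = q^{2}$
$\left(A{\left(-8 \right)} + \left(1 - 4\right) 6\right) \left(-104\right) = \left(\left(-8\right)^{2} + \left(1 - 4\right) 6\right) \left(-104\right) = \left(64 - 18\right) \left(-104\right) = 46 \left(-104\right) = -4784$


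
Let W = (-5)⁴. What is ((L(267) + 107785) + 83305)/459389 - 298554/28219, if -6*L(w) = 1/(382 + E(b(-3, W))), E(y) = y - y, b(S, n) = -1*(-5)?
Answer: -301994045620651/29712337853772 ≈ -10.164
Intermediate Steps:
W = 625
b(S, n) = 5
E(y) = 0
L(w) = -1/2292 (L(w) = -1/(6*(382 + 0)) = -⅙/382 = -⅙*1/382 = -1/2292)
((L(267) + 107785) + 83305)/459389 - 298554/28219 = ((-1/2292 + 107785) + 83305)/459389 - 298554/28219 = (247043219/2292 + 83305)*(1/459389) - 298554*1/28219 = (437978279/2292)*(1/459389) - 298554/28219 = 437978279/1052919588 - 298554/28219 = -301994045620651/29712337853772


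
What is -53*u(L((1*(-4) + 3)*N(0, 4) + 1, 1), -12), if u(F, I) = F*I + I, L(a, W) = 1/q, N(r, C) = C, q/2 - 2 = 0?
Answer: 795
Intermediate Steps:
q = 4 (q = 4 + 2*0 = 4 + 0 = 4)
L(a, W) = ¼ (L(a, W) = 1/4 = ¼)
u(F, I) = I + F*I
-53*u(L((1*(-4) + 3)*N(0, 4) + 1, 1), -12) = -(-636)*(1 + ¼) = -(-636)*5/4 = -53*(-15) = 795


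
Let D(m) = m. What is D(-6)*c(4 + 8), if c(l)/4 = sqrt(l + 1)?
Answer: -24*sqrt(13) ≈ -86.533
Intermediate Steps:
c(l) = 4*sqrt(1 + l) (c(l) = 4*sqrt(l + 1) = 4*sqrt(1 + l))
D(-6)*c(4 + 8) = -24*sqrt(1 + (4 + 8)) = -24*sqrt(1 + 12) = -24*sqrt(13)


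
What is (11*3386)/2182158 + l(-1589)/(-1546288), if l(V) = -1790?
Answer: 1397706947/76687380216 ≈ 0.018226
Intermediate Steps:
(11*3386)/2182158 + l(-1589)/(-1546288) = (11*3386)/2182158 - 1790/(-1546288) = 37246*(1/2182158) - 1790*(-1/1546288) = 1693/99189 + 895/773144 = 1397706947/76687380216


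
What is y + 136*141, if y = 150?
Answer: 19326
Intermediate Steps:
y + 136*141 = 150 + 136*141 = 150 + 19176 = 19326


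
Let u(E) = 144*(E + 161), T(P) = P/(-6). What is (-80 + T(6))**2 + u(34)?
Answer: 34641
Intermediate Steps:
T(P) = -P/6 (T(P) = P*(-1/6) = -P/6)
u(E) = 23184 + 144*E (u(E) = 144*(161 + E) = 23184 + 144*E)
(-80 + T(6))**2 + u(34) = (-80 - 1/6*6)**2 + (23184 + 144*34) = (-80 - 1)**2 + (23184 + 4896) = (-81)**2 + 28080 = 6561 + 28080 = 34641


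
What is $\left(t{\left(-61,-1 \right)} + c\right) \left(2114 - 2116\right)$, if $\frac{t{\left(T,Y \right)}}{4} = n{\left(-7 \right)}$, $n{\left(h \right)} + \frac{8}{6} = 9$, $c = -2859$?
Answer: $\frac{16970}{3} \approx 5656.7$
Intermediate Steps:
$n{\left(h \right)} = \frac{23}{3}$ ($n{\left(h \right)} = - \frac{4}{3} + 9 = \frac{23}{3}$)
$t{\left(T,Y \right)} = \frac{92}{3}$ ($t{\left(T,Y \right)} = 4 \cdot \frac{23}{3} = \frac{92}{3}$)
$\left(t{\left(-61,-1 \right)} + c\right) \left(2114 - 2116\right) = \left(\frac{92}{3} - 2859\right) \left(2114 - 2116\right) = \left(- \frac{8485}{3}\right) \left(-2\right) = \frac{16970}{3}$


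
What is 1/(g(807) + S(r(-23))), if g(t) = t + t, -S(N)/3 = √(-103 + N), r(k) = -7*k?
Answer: 269/434079 + √58/868158 ≈ 0.00062848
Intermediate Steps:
S(N) = -3*√(-103 + N)
g(t) = 2*t
1/(g(807) + S(r(-23))) = 1/(2*807 - 3*√(-103 - 7*(-23))) = 1/(1614 - 3*√(-103 + 161)) = 1/(1614 - 3*√58)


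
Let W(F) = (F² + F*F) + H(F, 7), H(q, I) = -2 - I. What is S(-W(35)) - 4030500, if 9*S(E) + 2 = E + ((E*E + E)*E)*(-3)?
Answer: 43579803977/9 ≈ 4.8422e+9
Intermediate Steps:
W(F) = -9 + 2*F² (W(F) = (F² + F*F) + (-2 - 1*7) = (F² + F²) + (-2 - 7) = 2*F² - 9 = -9 + 2*F²)
S(E) = -2/9 + E/9 - E*(E + E²)/3 (S(E) = -2/9 + (E + ((E*E + E)*E)*(-3))/9 = -2/9 + (E + ((E² + E)*E)*(-3))/9 = -2/9 + (E + ((E + E²)*E)*(-3))/9 = -2/9 + (E + (E*(E + E²))*(-3))/9 = -2/9 + (E - 3*E*(E + E²))/9 = -2/9 + (E/9 - E*(E + E²)/3) = -2/9 + E/9 - E*(E + E²)/3)
S(-W(35)) - 4030500 = (-2/9 - (-9 + 2*35²)²/3 - (-(-9 + 2*35²)³)/3 + (-(-9 + 2*35²))/9) - 4030500 = (-2/9 - (-9 + 2*1225)²/3 - (-(-9 + 2*1225)³)/3 + (-(-9 + 2*1225))/9) - 4030500 = (-2/9 - (-9 + 2450)²/3 - (-(-9 + 2450)³)/3 + (-(-9 + 2450))/9) - 4030500 = (-2/9 - (-1*2441)²/3 - (-1*2441)³/3 + (-1*2441)/9) - 4030500 = (-2/9 - ⅓*(-2441)² - ⅓*(-2441)³ + (⅑)*(-2441)) - 4030500 = (-2/9 - ⅓*5958481 - ⅓*(-14544652121) - 2441/9) - 4030500 = (-2/9 - 5958481/3 + 14544652121/3 - 2441/9) - 4030500 = 43616078477/9 - 4030500 = 43579803977/9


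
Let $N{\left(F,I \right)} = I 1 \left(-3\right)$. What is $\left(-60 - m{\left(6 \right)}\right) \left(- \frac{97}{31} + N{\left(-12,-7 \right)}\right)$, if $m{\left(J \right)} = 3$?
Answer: $- \frac{34902}{31} \approx -1125.9$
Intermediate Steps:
$N{\left(F,I \right)} = - 3 I$ ($N{\left(F,I \right)} = I \left(-3\right) = - 3 I$)
$\left(-60 - m{\left(6 \right)}\right) \left(- \frac{97}{31} + N{\left(-12,-7 \right)}\right) = \left(-60 - 3\right) \left(- \frac{97}{31} - -21\right) = \left(-60 - 3\right) \left(\left(-97\right) \frac{1}{31} + 21\right) = - 63 \left(- \frac{97}{31} + 21\right) = \left(-63\right) \frac{554}{31} = - \frac{34902}{31}$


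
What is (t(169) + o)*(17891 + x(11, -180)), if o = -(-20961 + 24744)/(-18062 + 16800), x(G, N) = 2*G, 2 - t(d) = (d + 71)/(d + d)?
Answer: 16380417459/213278 ≈ 76803.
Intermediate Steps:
t(d) = 2 - (71 + d)/(2*d) (t(d) = 2 - (d + 71)/(d + d) = 2 - (71 + d)/(2*d))
o = 3783/1262 (o = -3783/(-1262) = -3783*(-1)/1262 = -1*(-3783/1262) = 3783/1262 ≈ 2.9976)
(t(169) + o)*(17891 + x(11, -180)) = ((½)*(-71 + 3*169)/169 + 3783/1262)*(17891 + 2*11) = ((½)*(1/169)*(-71 + 507) + 3783/1262)*(17891 + 22) = ((½)*(1/169)*436 + 3783/1262)*17913 = (218/169 + 3783/1262)*17913 = (914443/213278)*17913 = 16380417459/213278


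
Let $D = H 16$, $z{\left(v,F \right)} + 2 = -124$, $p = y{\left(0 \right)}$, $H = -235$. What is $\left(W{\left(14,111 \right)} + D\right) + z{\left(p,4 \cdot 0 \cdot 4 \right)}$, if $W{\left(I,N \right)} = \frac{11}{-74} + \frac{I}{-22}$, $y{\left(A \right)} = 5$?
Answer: $- \frac{3163843}{814} \approx -3886.8$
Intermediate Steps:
$W{\left(I,N \right)} = - \frac{11}{74} - \frac{I}{22}$ ($W{\left(I,N \right)} = 11 \left(- \frac{1}{74}\right) + I \left(- \frac{1}{22}\right) = - \frac{11}{74} - \frac{I}{22}$)
$p = 5$
$z{\left(v,F \right)} = -126$ ($z{\left(v,F \right)} = -2 - 124 = -126$)
$D = -3760$ ($D = \left(-235\right) 16 = -3760$)
$\left(W{\left(14,111 \right)} + D\right) + z{\left(p,4 \cdot 0 \cdot 4 \right)} = \left(\left(- \frac{11}{74} - \frac{7}{11}\right) - 3760\right) - 126 = \left(- \frac{639}{814} - 3760\right) - 126 = - \frac{3061279}{814} - 126 = - \frac{3163843}{814}$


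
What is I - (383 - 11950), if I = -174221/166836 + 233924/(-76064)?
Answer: 9170963794385/793138344 ≈ 11563.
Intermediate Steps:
I = -3267430663/793138344 (I = -174221*1/166836 + 233924*(-1/76064) = -174221/166836 - 58481/19016 = -3267430663/793138344 ≈ -4.1196)
I - (383 - 11950) = -3267430663/793138344 - (383 - 11950) = -3267430663/793138344 - 1*(-11567) = -3267430663/793138344 + 11567 = 9170963794385/793138344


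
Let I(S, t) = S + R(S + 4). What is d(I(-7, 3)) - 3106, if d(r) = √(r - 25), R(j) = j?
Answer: -3106 + I*√35 ≈ -3106.0 + 5.9161*I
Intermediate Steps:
I(S, t) = 4 + 2*S (I(S, t) = S + (S + 4) = S + (4 + S) = 4 + 2*S)
d(r) = √(-25 + r)
d(I(-7, 3)) - 3106 = √(-25 + (4 + 2*(-7))) - 3106 = √(-25 + (4 - 14)) - 3106 = √(-25 - 10) - 3106 = √(-35) - 3106 = I*√35 - 3106 = -3106 + I*√35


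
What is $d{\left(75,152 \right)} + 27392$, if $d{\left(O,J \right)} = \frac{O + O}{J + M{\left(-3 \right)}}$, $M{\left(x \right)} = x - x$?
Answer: $\frac{2081867}{76} \approx 27393.0$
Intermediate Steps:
$M{\left(x \right)} = 0$
$d{\left(O,J \right)} = \frac{2 O}{J}$ ($d{\left(O,J \right)} = \frac{O + O}{J + 0} = \frac{2 O}{J}$)
$d{\left(75,152 \right)} + 27392 = 2 \cdot 75 \cdot \frac{1}{152} + 27392 = \frac{75}{76} + 27392 = \frac{2081867}{76}$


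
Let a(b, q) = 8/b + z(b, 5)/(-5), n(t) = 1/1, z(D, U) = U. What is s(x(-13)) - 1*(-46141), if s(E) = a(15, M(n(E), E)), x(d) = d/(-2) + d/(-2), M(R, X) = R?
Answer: 692108/15 ≈ 46141.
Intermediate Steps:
n(t) = 1 (n(t) = 1*1 = 1)
a(b, q) = -1 + 8/b (a(b, q) = 8/b + 5/(-5) = 8/b + 5*(-⅕) = 8/b - 1 = -1 + 8/b)
x(d) = -d (x(d) = d*(-½) + d*(-½) = -d/2 - d/2 = -d)
s(E) = -7/15 (s(E) = (8 - 1*15)/15 = (8 - 15)/15 = (1/15)*(-7) = -7/15)
s(x(-13)) - 1*(-46141) = -7/15 - 1*(-46141) = -7/15 + 46141 = 692108/15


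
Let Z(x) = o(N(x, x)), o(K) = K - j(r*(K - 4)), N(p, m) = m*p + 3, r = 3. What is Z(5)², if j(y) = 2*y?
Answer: 13456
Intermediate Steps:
N(p, m) = 3 + m*p
o(K) = 24 - 5*K (o(K) = K - 2*3*(K - 4) = K - 2*3*(-4 + K) = K - 2*(-12 + 3*K) = K - (-24 + 6*K) = K + (24 - 6*K) = 24 - 5*K)
Z(x) = 9 - 5*x² (Z(x) = 24 - 5*(3 + x*x) = 24 - 5*(3 + x²) = 24 + (-15 - 5*x²) = 9 - 5*x²)
Z(5)² = (9 - 5*5²)² = (9 - 5*25)² = (9 - 125)² = (-116)² = 13456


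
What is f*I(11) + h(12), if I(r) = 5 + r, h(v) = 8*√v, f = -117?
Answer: -1872 + 16*√3 ≈ -1844.3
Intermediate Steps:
f*I(11) + h(12) = -117*(5 + 11) + 8*√12 = -117*16 + 8*(2*√3) = -1872 + 16*√3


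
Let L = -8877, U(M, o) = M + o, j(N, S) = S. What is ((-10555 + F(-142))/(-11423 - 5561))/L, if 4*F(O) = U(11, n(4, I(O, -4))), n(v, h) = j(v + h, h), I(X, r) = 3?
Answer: -21103/301533936 ≈ -6.9986e-5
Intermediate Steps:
n(v, h) = h
F(O) = 7/2 (F(O) = (11 + 3)/4 = (¼)*14 = 7/2)
((-10555 + F(-142))/(-11423 - 5561))/L = ((-10555 + 7/2)/(-11423 - 5561))/(-8877) = -21103/2/(-16984)*(-1/8877) = -21103/2*(-1/16984)*(-1/8877) = (21103/33968)*(-1/8877) = -21103/301533936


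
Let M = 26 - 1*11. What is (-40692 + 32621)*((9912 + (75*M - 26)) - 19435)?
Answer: 67990104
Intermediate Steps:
M = 15 (M = 26 - 11 = 15)
(-40692 + 32621)*((9912 + (75*M - 26)) - 19435) = (-40692 + 32621)*((9912 + (75*15 - 26)) - 19435) = -8071*((9912 + (1125 - 26)) - 19435) = -8071*((9912 + 1099) - 19435) = -8071*(11011 - 19435) = -8071*(-8424) = 67990104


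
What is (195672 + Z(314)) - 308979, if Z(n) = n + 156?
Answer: -112837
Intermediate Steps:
Z(n) = 156 + n
(195672 + Z(314)) - 308979 = (195672 + (156 + 314)) - 308979 = (195672 + 470) - 308979 = 196142 - 308979 = -112837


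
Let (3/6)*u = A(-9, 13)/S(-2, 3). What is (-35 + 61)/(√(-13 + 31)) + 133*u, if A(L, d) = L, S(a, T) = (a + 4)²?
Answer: -1197/2 + 13*√2/3 ≈ -592.37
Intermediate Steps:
S(a, T) = (4 + a)²
u = -9/2 (u = 2*(-9/(4 - 2)²) = 2*(-9/(2²)) = 2*(-9/4) = -9/2 ≈ -4.5000)
(-35 + 61)/(√(-13 + 31)) + 133*u = (-35 + 61)/(√(-13 + 31)) + 133*(-9/2) = 26/(√18) - 1197/2 = 26/((3*√2)) - 1197/2 = 26*(√2/6) - 1197/2 = 13*√2/3 - 1197/2 = -1197/2 + 13*√2/3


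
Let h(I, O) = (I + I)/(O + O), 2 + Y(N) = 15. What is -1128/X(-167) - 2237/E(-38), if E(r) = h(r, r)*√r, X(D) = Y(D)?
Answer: -1128/13 + 2237*I*√38/38 ≈ -86.769 + 362.89*I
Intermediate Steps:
Y(N) = 13 (Y(N) = -2 + 15 = 13)
X(D) = 13
h(I, O) = I/O (h(I, O) = (2*I)/((2*O)) = (2*I)*(1/(2*O)) = I/O)
E(r) = √r (E(r) = (r/r)*√r = 1*√r = √r)
-1128/X(-167) - 2237/E(-38) = -1128/13 - 2237*(-I*√38/38) = -1128*1/13 - 2237*(-I*√38/38) = -1128/13 - (-2237)*I*√38/38 = -1128/13 + 2237*I*√38/38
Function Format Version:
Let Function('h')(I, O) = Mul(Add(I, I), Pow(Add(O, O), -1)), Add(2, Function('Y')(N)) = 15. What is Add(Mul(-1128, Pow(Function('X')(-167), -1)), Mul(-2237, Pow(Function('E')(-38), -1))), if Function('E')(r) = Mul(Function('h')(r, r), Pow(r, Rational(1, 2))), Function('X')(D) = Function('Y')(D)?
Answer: Add(Rational(-1128, 13), Mul(Rational(2237, 38), I, Pow(38, Rational(1, 2)))) ≈ Add(-86.769, Mul(362.89, I))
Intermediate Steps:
Function('Y')(N) = 13 (Function('Y')(N) = Add(-2, 15) = 13)
Function('X')(D) = 13
Function('h')(I, O) = Mul(I, Pow(O, -1)) (Function('h')(I, O) = Mul(Mul(2, I), Pow(Mul(2, O), -1)) = Mul(Mul(2, I), Mul(Rational(1, 2), Pow(O, -1))) = Mul(I, Pow(O, -1)))
Function('E')(r) = Pow(r, Rational(1, 2)) (Function('E')(r) = Mul(Mul(r, Pow(r, -1)), Pow(r, Rational(1, 2))) = Mul(1, Pow(r, Rational(1, 2))) = Pow(r, Rational(1, 2)))
Add(Mul(-1128, Pow(Function('X')(-167), -1)), Mul(-2237, Pow(Function('E')(-38), -1))) = Add(Mul(-1128, Pow(13, -1)), Mul(-2237, Pow(Pow(-38, Rational(1, 2)), -1))) = Add(Mul(-1128, Rational(1, 13)), Mul(-2237, Pow(Mul(I, Pow(38, Rational(1, 2))), -1))) = Add(Rational(-1128, 13), Mul(-2237, Mul(Rational(-1, 38), I, Pow(38, Rational(1, 2))))) = Add(Rational(-1128, 13), Mul(Rational(2237, 38), I, Pow(38, Rational(1, 2))))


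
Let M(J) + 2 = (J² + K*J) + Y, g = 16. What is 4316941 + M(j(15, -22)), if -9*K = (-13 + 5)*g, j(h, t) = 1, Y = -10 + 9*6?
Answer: 38852984/9 ≈ 4.3170e+6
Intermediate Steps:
Y = 44 (Y = -10 + 54 = 44)
K = 128/9 (K = -(-13 + 5)*16/9 = -(-8)*16/9 = -⅑*(-128) = 128/9 ≈ 14.222)
M(J) = 42 + J² + 128*J/9 (M(J) = -2 + ((J² + 128*J/9) + 44) = -2 + (44 + J² + 128*J/9) = 42 + J² + 128*J/9)
4316941 + M(j(15, -22)) = 4316941 + (42 + 1² + (128/9)*1) = 4316941 + (42 + 1 + 128/9) = 4316941 + 515/9 = 38852984/9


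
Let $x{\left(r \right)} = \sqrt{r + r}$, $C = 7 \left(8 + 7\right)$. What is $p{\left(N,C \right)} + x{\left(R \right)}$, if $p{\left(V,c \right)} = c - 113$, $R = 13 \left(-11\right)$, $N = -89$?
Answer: $-8 + i \sqrt{286} \approx -8.0 + 16.912 i$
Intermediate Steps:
$R = -143$
$C = 105$ ($C = 7 \cdot 15 = 105$)
$x{\left(r \right)} = \sqrt{2} \sqrt{r}$ ($x{\left(r \right)} = \sqrt{2 r} = \sqrt{2} \sqrt{r}$)
$p{\left(V,c \right)} = -113 + c$ ($p{\left(V,c \right)} = c - 113 = -113 + c$)
$p{\left(N,C \right)} + x{\left(R \right)} = \left(-113 + 105\right) + \sqrt{2} \sqrt{-143} = -8 + \sqrt{2} i \sqrt{143} = -8 + i \sqrt{286}$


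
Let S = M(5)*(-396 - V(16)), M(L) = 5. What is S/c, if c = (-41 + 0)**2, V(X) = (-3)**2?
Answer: -2025/1681 ≈ -1.2046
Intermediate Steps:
V(X) = 9
c = 1681 (c = (-41)**2 = 1681)
S = -2025 (S = 5*(-396 - 1*9) = 5*(-396 - 9) = 5*(-405) = -2025)
S/c = -2025/1681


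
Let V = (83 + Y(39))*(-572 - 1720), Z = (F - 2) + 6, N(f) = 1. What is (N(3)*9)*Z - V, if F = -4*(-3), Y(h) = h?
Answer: 279768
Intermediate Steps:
F = 12
Z = 16 (Z = (12 - 2) + 6 = 10 + 6 = 16)
V = -279624 (V = (83 + 39)*(-572 - 1720) = 122*(-2292) = -279624)
(N(3)*9)*Z - V = (1*9)*16 - 1*(-279624) = 9*16 + 279624 = 144 + 279624 = 279768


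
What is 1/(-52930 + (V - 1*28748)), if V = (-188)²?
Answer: -1/46334 ≈ -2.1582e-5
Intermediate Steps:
V = 35344
1/(-52930 + (V - 1*28748)) = 1/(-52930 + (35344 - 1*28748)) = 1/(-52930 + (35344 - 28748)) = 1/(-52930 + 6596) = 1/(-46334) = -1/46334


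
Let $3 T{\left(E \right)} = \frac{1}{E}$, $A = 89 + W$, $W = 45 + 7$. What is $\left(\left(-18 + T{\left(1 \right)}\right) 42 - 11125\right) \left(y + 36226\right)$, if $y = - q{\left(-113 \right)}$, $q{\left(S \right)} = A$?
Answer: $-428220695$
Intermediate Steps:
$W = 52$
$A = 141$ ($A = 89 + 52 = 141$)
$q{\left(S \right)} = 141$
$T{\left(E \right)} = \frac{1}{3 E}$
$y = -141$ ($y = \left(-1\right) 141 = -141$)
$\left(\left(-18 + T{\left(1 \right)}\right) 42 - 11125\right) \left(y + 36226\right) = \left(\left(-18 + \frac{1}{3 \cdot 1}\right) 42 - 11125\right) \left(-141 + 36226\right) = \left(\left(-18 + \frac{1}{3} \cdot 1\right) 42 - 11125\right) 36085 = \left(\left(-18 + \frac{1}{3}\right) 42 - 11125\right) 36085 = \left(\left(- \frac{53}{3}\right) 42 - 11125\right) 36085 = \left(-742 - 11125\right) 36085 = \left(-11867\right) 36085 = -428220695$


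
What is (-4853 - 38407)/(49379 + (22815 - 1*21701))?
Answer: -14420/16831 ≈ -0.85675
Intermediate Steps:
(-4853 - 38407)/(49379 + (22815 - 1*21701)) = -43260/(49379 + (22815 - 21701)) = -43260/(49379 + 1114) = -43260/50493 = -43260*1/50493 = -14420/16831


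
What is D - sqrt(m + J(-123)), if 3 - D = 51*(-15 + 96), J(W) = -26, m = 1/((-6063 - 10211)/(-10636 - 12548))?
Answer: -4128 - I*sqrt(1627155890)/8137 ≈ -4128.0 - 4.9574*I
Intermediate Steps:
m = 11592/8137 (m = 1/(-16274/(-23184)) = 1/(-16274*(-1/23184)) = 1/(8137/11592) = 11592/8137 ≈ 1.4246)
D = -4128 (D = 3 - 51*(-15 + 96) = 3 - 51*81 = 3 - 1*4131 = 3 - 4131 = -4128)
D - sqrt(m + J(-123)) = -4128 - sqrt(11592/8137 - 26) = -4128 - sqrt(-199970/8137) = -4128 - I*sqrt(1627155890)/8137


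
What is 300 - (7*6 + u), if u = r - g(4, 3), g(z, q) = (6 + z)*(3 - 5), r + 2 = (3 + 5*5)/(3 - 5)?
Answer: 254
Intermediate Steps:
r = -16 (r = -2 + (3 + 5*5)/(3 - 5) = -2 + (3 + 25)/(-2) = -2 + 28*(-½) = -2 - 14 = -16)
g(z, q) = -12 - 2*z (g(z, q) = (6 + z)*(-2) = -12 - 2*z)
u = 4 (u = -16 - (-12 - 2*4) = -16 - (-12 - 8) = -16 - 1*(-20) = -16 + 20 = 4)
300 - (7*6 + u) = 300 - (7*6 + 4) = 300 - (42 + 4) = 300 - 1*46 = 300 - 46 = 254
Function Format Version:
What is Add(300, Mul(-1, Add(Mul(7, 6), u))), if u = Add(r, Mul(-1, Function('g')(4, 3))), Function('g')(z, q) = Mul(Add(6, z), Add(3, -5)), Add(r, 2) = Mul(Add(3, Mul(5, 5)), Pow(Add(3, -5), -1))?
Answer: 254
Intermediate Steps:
r = -16 (r = Add(-2, Mul(Add(3, Mul(5, 5)), Pow(Add(3, -5), -1))) = Add(-2, Mul(Add(3, 25), Pow(-2, -1))) = Add(-2, Mul(28, Rational(-1, 2))) = Add(-2, -14) = -16)
Function('g')(z, q) = Add(-12, Mul(-2, z)) (Function('g')(z, q) = Mul(Add(6, z), -2) = Add(-12, Mul(-2, z)))
u = 4 (u = Add(-16, Mul(-1, Add(-12, Mul(-2, 4)))) = Add(-16, Mul(-1, Add(-12, -8))) = Add(-16, Mul(-1, -20)) = Add(-16, 20) = 4)
Add(300, Mul(-1, Add(Mul(7, 6), u))) = Add(300, Mul(-1, Add(Mul(7, 6), 4))) = Add(300, Mul(-1, Add(42, 4))) = Add(300, Mul(-1, 46)) = Add(300, -46) = 254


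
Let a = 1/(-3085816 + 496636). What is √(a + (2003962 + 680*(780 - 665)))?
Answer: √3489627030232984905/1294590 ≈ 1443.0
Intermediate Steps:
a = -1/2589180 (a = 1/(-2589180) = -1/2589180 ≈ -3.8622e-7)
√(a + (2003962 + 680*(780 - 665))) = √(-1/2589180 + (2003962 + 680*(780 - 665))) = √(-1/2589180 + (2003962 + 680*115)) = √(-1/2589180 + (2003962 + 78200)) = √(-1/2589180 + 2082162) = √(5391092207159/2589180) = √3489627030232984905/1294590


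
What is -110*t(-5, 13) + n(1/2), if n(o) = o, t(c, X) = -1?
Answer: 221/2 ≈ 110.50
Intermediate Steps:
-110*t(-5, 13) + n(1/2) = -110*(-1) + 1/2 = 110 + ½ = 221/2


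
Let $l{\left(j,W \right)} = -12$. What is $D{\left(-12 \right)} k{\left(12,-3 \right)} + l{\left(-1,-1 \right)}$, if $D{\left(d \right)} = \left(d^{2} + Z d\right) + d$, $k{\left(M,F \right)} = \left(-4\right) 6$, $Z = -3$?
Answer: $-4044$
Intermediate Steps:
$k{\left(M,F \right)} = -24$
$D{\left(d \right)} = d^{2} - 2 d$ ($D{\left(d \right)} = \left(d^{2} - 3 d\right) + d = d^{2} - 2 d$)
$D{\left(-12 \right)} k{\left(12,-3 \right)} + l{\left(-1,-1 \right)} = - 12 \left(-2 - 12\right) \left(-24\right) - 12 = \left(-12\right) \left(-14\right) \left(-24\right) - 12 = 168 \left(-24\right) - 12 = -4032 - 12 = -4044$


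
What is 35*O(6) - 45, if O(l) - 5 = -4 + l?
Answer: 200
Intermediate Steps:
O(l) = 1 + l (O(l) = 5 + (-4 + l) = 1 + l)
35*O(6) - 45 = 35*(1 + 6) - 45 = 35*7 - 45 = 245 - 45 = 200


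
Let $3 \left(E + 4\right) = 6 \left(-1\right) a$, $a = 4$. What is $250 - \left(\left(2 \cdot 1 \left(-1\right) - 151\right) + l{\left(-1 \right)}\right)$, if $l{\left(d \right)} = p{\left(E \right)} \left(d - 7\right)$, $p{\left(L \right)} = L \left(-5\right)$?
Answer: $883$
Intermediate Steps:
$E = -12$ ($E = -4 + \frac{6 \left(-1\right) 4}{3} = -4 + \frac{\left(-6\right) 4}{3} = -4 + \frac{1}{3} \left(-24\right) = -4 - 8 = -12$)
$p{\left(L \right)} = - 5 L$
$l{\left(d \right)} = -420 + 60 d$ ($l{\left(d \right)} = \left(-5\right) \left(-12\right) \left(d - 7\right) = 60 \left(-7 + d\right) = -420 + 60 d$)
$250 - \left(\left(2 \cdot 1 \left(-1\right) - 151\right) + l{\left(-1 \right)}\right) = 250 - \left(\left(2 \cdot 1 \left(-1\right) - 151\right) + \left(-420 + 60 \left(-1\right)\right)\right) = 250 - \left(\left(2 \left(-1\right) - 151\right) - 480\right) = 250 - \left(\left(-2 - 151\right) - 480\right) = 250 - \left(-153 - 480\right) = 250 - -633 = 250 + 633 = 883$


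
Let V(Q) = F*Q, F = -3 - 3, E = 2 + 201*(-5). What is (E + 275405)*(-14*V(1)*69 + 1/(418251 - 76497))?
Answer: 271768589388185/170877 ≈ 1.5904e+9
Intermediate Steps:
E = -1003 (E = 2 - 1005 = -1003)
F = -6
V(Q) = -6*Q
(E + 275405)*(-14*V(1)*69 + 1/(418251 - 76497)) = (-1003 + 275405)*(-(-84)*69 + 1/(418251 - 76497)) = 274402*(-14*(-6)*69 + 1/341754) = 274402*(84*69 + 1/341754) = 274402*(5796 + 1/341754) = 274402*(1980806185/341754) = 271768589388185/170877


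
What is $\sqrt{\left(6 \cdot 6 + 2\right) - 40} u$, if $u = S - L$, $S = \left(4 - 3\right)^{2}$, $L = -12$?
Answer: $13 i \sqrt{2} \approx 18.385 i$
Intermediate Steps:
$S = 1$ ($S = 1^{2} = 1$)
$u = 13$ ($u = 1 - -12 = 1 + 12 = 13$)
$\sqrt{\left(6 \cdot 6 + 2\right) - 40} u = \sqrt{\left(6 \cdot 6 + 2\right) - 40} \cdot 13 = \sqrt{\left(36 + 2\right) - 40} \cdot 13 = \sqrt{38 - 40} \cdot 13 = \sqrt{-2} \cdot 13 = i \sqrt{2} \cdot 13 = 13 i \sqrt{2}$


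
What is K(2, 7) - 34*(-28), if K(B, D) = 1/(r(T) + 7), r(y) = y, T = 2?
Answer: 8569/9 ≈ 952.11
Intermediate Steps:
K(B, D) = 1/9 (K(B, D) = 1/(2 + 7) = 1/9)
K(2, 7) - 34*(-28) = 1/9 - 34*(-28) = 1/9 + 952 = 8569/9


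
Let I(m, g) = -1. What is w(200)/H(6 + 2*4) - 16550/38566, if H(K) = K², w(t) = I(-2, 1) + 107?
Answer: 211049/1889734 ≈ 0.11168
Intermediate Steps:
w(t) = 106 (w(t) = -1 + 107 = 106)
w(200)/H(6 + 2*4) - 16550/38566 = 106/((6 + 2*4)²) - 16550/38566 = 106/((6 + 8)²) - 16550*1/38566 = 106/(14²) - 8275/19283 = 106/196 - 8275/19283 = 106*(1/196) - 8275/19283 = 53/98 - 8275/19283 = 211049/1889734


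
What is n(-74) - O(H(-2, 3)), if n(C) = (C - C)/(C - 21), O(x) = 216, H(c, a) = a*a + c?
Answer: -216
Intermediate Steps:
H(c, a) = c + a² (H(c, a) = a² + c = c + a²)
n(C) = 0 (n(C) = 0/(-21 + C) = 0)
n(-74) - O(H(-2, 3)) = 0 - 1*216 = 0 - 216 = -216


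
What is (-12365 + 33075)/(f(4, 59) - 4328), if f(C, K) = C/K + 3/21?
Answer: -8553230/1787377 ≈ -4.7854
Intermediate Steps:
f(C, K) = 1/7 + C/K (f(C, K) = C/K + 3*(1/21) = C/K + 1/7 = 1/7 + C/K)
(-12365 + 33075)/(f(4, 59) - 4328) = (-12365 + 33075)/((4 + (1/7)*59)/59 - 4328) = 20710/((4 + 59/7)/59 - 4328) = 20710/((1/59)*(87/7) - 4328) = 20710/(87/413 - 4328) = 20710/(-1787377/413) = 20710*(-413/1787377) = -8553230/1787377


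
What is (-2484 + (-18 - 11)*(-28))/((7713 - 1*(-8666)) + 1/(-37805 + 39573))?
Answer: -2956096/28958073 ≈ -0.10208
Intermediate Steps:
(-2484 + (-18 - 11)*(-28))/((7713 - 1*(-8666)) + 1/(-37805 + 39573)) = (-2484 - 29*(-28))/((7713 + 8666) + 1/1768) = (-2484 + 812)/(16379 + 1/1768) = -1672/28958073/1768 = -1672*1768/28958073 = -2956096/28958073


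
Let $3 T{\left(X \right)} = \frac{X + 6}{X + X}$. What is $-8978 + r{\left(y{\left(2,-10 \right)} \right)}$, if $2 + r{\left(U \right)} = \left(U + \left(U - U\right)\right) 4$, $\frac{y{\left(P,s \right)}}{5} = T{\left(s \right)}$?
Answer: $- \frac{26936}{3} \approx -8978.7$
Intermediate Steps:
$T{\left(X \right)} = \frac{6 + X}{6 X}$ ($T{\left(X \right)} = \frac{\left(X + 6\right) \frac{1}{X + X}}{3} = \frac{\left(6 + X\right) \frac{1}{2 X}}{3} = \frac{\frac{1}{2} \frac{1}{X} \left(6 + X\right)}{3} = \frac{6 + X}{6 X}$)
$y{\left(P,s \right)} = \frac{5 \left(6 + s\right)}{6 s}$ ($y{\left(P,s \right)} = 5 \frac{6 + s}{6 s} = \frac{5 \left(6 + s\right)}{6 s}$)
$r{\left(U \right)} = -2 + 4 U$ ($r{\left(U \right)} = -2 + \left(U + \left(U - U\right)\right) 4 = -2 + \left(U + 0\right) 4 = -2 + U 4 = -2 + 4 U$)
$-8978 + r{\left(y{\left(2,-10 \right)} \right)} = -8978 - \left(2 - 4 \left(\frac{5}{6} + \frac{5}{-10}\right)\right) = -8978 - \left(2 - 4 \left(\frac{5}{6} + 5 \left(- \frac{1}{10}\right)\right)\right) = -8978 - \left(2 - 4 \left(\frac{5}{6} - \frac{1}{2}\right)\right) = -8978 + \left(-2 + 4 \cdot \frac{1}{3}\right) = -8978 + \left(-2 + \frac{4}{3}\right) = -8978 - \frac{2}{3} = - \frac{26936}{3}$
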